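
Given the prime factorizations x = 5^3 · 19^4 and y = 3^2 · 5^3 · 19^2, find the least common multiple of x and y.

146611125

max exponent per prime: 3^2 · 5^3 · 19^4 = 146611125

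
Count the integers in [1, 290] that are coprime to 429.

163

429 = 3·11·13. Inclusion–exclusion on these primes:
290 − ⌊290/3⌋ − ⌊290/11⌋ − ⌊290/13⌋ + ⌊290/33⌋ + ⌊290/39⌋ + ⌊290/143⌋ − ⌊290/429⌋ = 163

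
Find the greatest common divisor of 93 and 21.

3

93 = 3 · 31
21 = 3 · 7
Common: 3 = 3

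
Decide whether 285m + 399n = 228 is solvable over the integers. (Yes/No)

Yes

By Bézout, 285m + 399n = 228 has integer solutions iff gcd(285, 399) | 228.
Euclid: 399 = 1·285 + 114; 285 = 2·114 + 57; 114 = 2·57 + 0. gcd = 57; 228 mod 57 = 0. Yes.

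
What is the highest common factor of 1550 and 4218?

2

1550 = 2 · 5² · 31
4218 = 2 · 3 · 19 · 37
Common: 2 = 2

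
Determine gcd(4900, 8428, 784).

196

gcd(4900, 8428): 8428 = 1·4900 + 3528; 4900 = 1·3528 + 1372; 3528 = 2·1372 + 784; 1372 = 1·784 + 588; 784 = 1·588 + 196; 588 = 3·196 + 0 → 196
gcd(196, 784): 784 = 4·196 + 0 → 196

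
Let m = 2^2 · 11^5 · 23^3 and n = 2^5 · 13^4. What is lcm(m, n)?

max exponent per prime: 2^5 · 11^5 · 13^4 · 23^3 = 1790895814177184

1790895814177184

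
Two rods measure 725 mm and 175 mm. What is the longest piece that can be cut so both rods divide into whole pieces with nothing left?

25

Euclid: 725 = 4·175 + 25; 175 = 7·25 + 0. Last nonzero remainder: 25.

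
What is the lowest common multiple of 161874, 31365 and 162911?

318003901110

lcm(161874, 31365) = 161874·31365/gcd = 5077178010/153 = 33184170
lcm(33184170, 162911) = 33184170·162911/gcd = 5406066318870/17 = 318003901110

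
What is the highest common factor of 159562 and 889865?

159562 = 2 · 13 · 17 · 19²
889865 = 5 · 17 · 19² · 29
Common: 17 · 19² = 6137

6137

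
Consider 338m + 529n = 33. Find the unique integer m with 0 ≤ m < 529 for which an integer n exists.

130

Reduce mod 529: 338m ≡ 33 (mod 529). With g = gcd(338, 529) = 1 dividing 33, divide through: 338m ≡ 33 (mod 529).
Since gcd(338, 529) = 1, m ≡ 33·(338)⁻¹ ≡ 130 (mod 529). Smallest non-negative: 130.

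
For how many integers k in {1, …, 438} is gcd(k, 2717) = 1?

2717 = 11·13·19. Inclusion–exclusion on these primes:
438 − ⌊438/11⌋ − ⌊438/13⌋ − ⌊438/19⌋ + ⌊438/143⌋ + ⌊438/209⌋ + ⌊438/247⌋ − ⌊438/2717⌋ = 349

349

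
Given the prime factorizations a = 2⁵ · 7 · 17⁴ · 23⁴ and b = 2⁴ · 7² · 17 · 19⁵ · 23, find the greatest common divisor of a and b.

min exponent per shared prime: 2⁴ · 7 · 17 · 23 = 43792

43792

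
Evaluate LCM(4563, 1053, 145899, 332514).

4563 = 3³ · 13²; 1053 = 3⁴ · 13; 145899 = 3² · 13 · 29 · 43; 332514 = 2 · 3² · 7² · 13 · 29
lcm takes max exponent of each prime: 2 · 3⁴ · 7² · 13² · 29 · 43 = 1672877934

1672877934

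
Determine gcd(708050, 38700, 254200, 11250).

708050 = 2 · 5² · 7² · 17²; 38700 = 2² · 3² · 5² · 43; 254200 = 2³ · 5² · 31 · 41; 11250 = 2 · 3² · 5⁴
gcd takes min exponent of each prime: 2 · 5² = 50

50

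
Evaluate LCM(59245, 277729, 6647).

lcm(59245, 277729) = 59245·277729/gcd = 16454054605/289 = 56934445
lcm(56934445, 6647) = 56934445·6647/gcd = 378443255915/289 = 1309492235

1309492235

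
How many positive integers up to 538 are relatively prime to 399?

292

399 = 3·7·19. Inclusion–exclusion on these primes:
538 − ⌊538/3⌋ − ⌊538/7⌋ − ⌊538/19⌋ + ⌊538/21⌋ + ⌊538/57⌋ + ⌊538/133⌋ − ⌊538/399⌋ = 292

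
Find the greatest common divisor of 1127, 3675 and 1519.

1127 = 7² · 23; 3675 = 3 · 5² · 7²; 1519 = 7² · 31
gcd takes min exponent of each prime: 7² = 49

49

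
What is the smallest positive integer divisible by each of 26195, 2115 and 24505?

321334065

26195 = 5 · 13² · 31; 2115 = 3² · 5 · 47; 24505 = 5 · 13² · 29
lcm takes max exponent of each prime: 3² · 5 · 13² · 29 · 31 · 47 = 321334065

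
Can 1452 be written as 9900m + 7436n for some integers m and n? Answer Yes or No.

Yes

gcd(9900, 7436): 9900 = 1·7436 + 2464; 7436 = 3·2464 + 44; 2464 = 56·44 + 0 → 44
44 divides 1452, so a solution exists.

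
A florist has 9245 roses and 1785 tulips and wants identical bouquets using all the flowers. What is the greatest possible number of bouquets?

9245 = 5 · 43²
1785 = 3 · 5 · 7 · 17
Common: 5 = 5

5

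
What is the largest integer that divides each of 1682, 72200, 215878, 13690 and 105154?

1682 = 2 · 29²; 72200 = 2³ · 5² · 19²; 215878 = 2 · 13 · 19² · 23; 13690 = 2 · 5 · 37²; 105154 = 2 · 7² · 29 · 37
gcd takes min exponent of each prime: 2 = 2

2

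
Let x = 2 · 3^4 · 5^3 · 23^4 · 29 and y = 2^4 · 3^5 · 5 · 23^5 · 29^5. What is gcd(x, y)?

min exponent per shared prime: 2 · 3^4 · 5 · 23^4 · 29 = 6573465090

6573465090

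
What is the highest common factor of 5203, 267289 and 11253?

gcd(5203, 267289): 267289 = 51·5203 + 1936; 5203 = 2·1936 + 1331; 1936 = 1·1331 + 605; 1331 = 2·605 + 121; 605 = 5·121 + 0 → 121
gcd(121, 11253): 11253 = 93·121 + 0 → 121

121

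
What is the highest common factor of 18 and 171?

18 = 2 · 3²
171 = 3² · 19
Common: 3² = 9

9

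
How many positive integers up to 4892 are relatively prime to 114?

1545

114 = 2·3·19. Inclusion–exclusion on these primes:
4892 − ⌊4892/2⌋ − ⌊4892/3⌋ − ⌊4892/19⌋ + ⌊4892/6⌋ + ⌊4892/38⌋ + ⌊4892/57⌋ − ⌊4892/114⌋ = 1545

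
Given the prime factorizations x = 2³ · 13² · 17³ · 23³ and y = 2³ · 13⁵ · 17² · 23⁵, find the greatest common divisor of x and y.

min exponent per shared prime: 2³ · 13² · 17² · 23³ = 4753987576

4753987576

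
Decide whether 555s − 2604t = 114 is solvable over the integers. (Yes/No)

By Bézout, 555s − 2604t = 114 has integer solutions iff gcd(555, 2604) | 114.
Euclid: 2604 = 4·555 + 384; 555 = 1·384 + 171; 384 = 2·171 + 42; 171 = 4·42 + 3; 42 = 14·3 + 0. gcd = 3; 114 mod 3 = 0. Yes.

Yes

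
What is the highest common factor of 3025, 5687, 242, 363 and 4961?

3025 = 5² · 11²; 5687 = 11² · 47; 242 = 2 · 11²; 363 = 3 · 11²; 4961 = 11² · 41
gcd takes min exponent of each prime: 11² = 121

121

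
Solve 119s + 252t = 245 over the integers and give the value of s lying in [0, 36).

19

Euclid: 252 = 2·119 + 14; 119 = 8·14 + 7; 14 = 2·7 + 0 → gcd = 7; 245 = 7·35.
Back-substitution yields 119·(17) + 252·(-8) = 7, so one solution is s = 17·35 = 595, t = -8·35 = -280.
Solutions in s differ by 252/7 = 36; the one in [0, 36) is 595 mod 36 = 19.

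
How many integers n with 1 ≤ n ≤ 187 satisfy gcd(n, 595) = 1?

121

595 = 5·7·17. Inclusion–exclusion on these primes:
187 − ⌊187/5⌋ − ⌊187/7⌋ − ⌊187/17⌋ + ⌊187/35⌋ + ⌊187/85⌋ + ⌊187/119⌋ − ⌊187/595⌋ = 121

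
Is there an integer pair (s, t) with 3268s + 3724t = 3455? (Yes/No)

No

By Bézout, 3268s + 3724t = 3455 has integer solutions iff gcd(3268, 3724) | 3455.
Euclid: 3724 = 1·3268 + 456; 3268 = 7·456 + 76; 456 = 6·76 + 0. gcd = 76; 3455 mod 76 = 35. No.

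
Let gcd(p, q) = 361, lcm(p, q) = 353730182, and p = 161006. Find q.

793117

p·q = gcd·lcm = 361·353730182 = 127696595702, so q = 127696595702/161006 = 793117.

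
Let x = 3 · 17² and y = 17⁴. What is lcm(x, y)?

max exponent per prime: 3 · 17⁴ = 250563

250563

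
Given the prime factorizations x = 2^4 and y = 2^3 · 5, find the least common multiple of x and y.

80

max exponent per prime: 2^4 · 5 = 80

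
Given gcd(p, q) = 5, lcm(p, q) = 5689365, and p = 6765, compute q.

p·q = gcd·lcm = 5·5689365 = 28446825, so q = 28446825/6765 = 4205.

4205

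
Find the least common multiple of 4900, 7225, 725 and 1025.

lcm(4900, 7225) = 4900·7225/gcd = 35402500/25 = 1416100
lcm(1416100, 725) = 1416100·725/gcd = 1026672500/25 = 41066900
lcm(41066900, 1025) = 41066900·1025/gcd = 42093572500/25 = 1683742900

1683742900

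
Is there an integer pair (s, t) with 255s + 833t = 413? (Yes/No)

By Bézout, 255s + 833t = 413 has integer solutions iff gcd(255, 833) | 413.
Euclid: 833 = 3·255 + 68; 255 = 3·68 + 51; 68 = 1·51 + 17; 51 = 3·17 + 0. gcd = 17; 413 mod 17 = 5. No.

No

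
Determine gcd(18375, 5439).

147

Euclid: 18375 = 3·5439 + 2058; 5439 = 2·2058 + 1323; 2058 = 1·1323 + 735; 1323 = 1·735 + 588; 735 = 1·588 + 147; 588 = 4·147 + 0. Last nonzero remainder: 147.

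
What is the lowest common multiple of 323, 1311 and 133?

156009

323 = 17 · 19; 1311 = 3 · 19 · 23; 133 = 7 · 19
lcm takes max exponent of each prime: 3 · 7 · 17 · 19 · 23 = 156009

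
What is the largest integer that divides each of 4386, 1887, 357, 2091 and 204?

gcd(4386, 1887): 4386 = 2·1887 + 612; 1887 = 3·612 + 51; 612 = 12·51 + 0 → 51
gcd(51, 357): 357 = 7·51 + 0 → 51
gcd(51, 2091): 2091 = 41·51 + 0 → 51
gcd(51, 204): 204 = 4·51 + 0 → 51

51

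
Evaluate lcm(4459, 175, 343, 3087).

1003275

4459 = 7³ · 13; 175 = 5² · 7; 343 = 7³; 3087 = 3² · 7³
lcm takes max exponent of each prime: 3² · 5² · 7³ · 13 = 1003275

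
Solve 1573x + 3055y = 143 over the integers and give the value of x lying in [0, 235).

Reduce mod 3055: 1573x ≡ 143 (mod 3055). With g = gcd(1573, 3055) = 13 dividing 143, divide through: 121x ≡ 11 (mod 235).
Since gcd(121, 235) = 1, x ≡ 11·(121)⁻¹ ≡ 171 (mod 235). Smallest non-negative: 171.

171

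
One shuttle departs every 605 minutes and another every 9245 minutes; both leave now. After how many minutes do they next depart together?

605 = 5 · 11²; 9245 = 5 · 43²
max exponents: 5 · 11² · 43² = 1118645

1118645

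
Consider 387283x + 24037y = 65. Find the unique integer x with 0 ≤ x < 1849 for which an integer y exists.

1456

gcd(387283, 24037) = 13 (Euclid: 387283 = 16·24037 + 2691; 24037 = 8·2691 + 2509; 2691 = 1·2509 + 182; 2509 = 13·182 + 143; 182 = 1·143 + 39; 143 = 3·39 + 26; 39 = 1·26 + 13; 26 = 2·13 + 0), and 13 | 65.
Extended Euclid: 387283·(661) + 24037·(-10650) = 13. Scale by 5: x₀ = 3305.
General solution x = x₀ + 1849t; reducing mod 1849 gives x = 1456 (and y = -23459).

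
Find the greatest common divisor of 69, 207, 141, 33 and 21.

3

gcd(69, 207): 207 = 3·69 + 0 → 69
gcd(69, 141): 141 = 2·69 + 3; 69 = 23·3 + 0 → 3
gcd(3, 33): 33 = 11·3 + 0 → 3
gcd(3, 21): 21 = 7·3 + 0 → 3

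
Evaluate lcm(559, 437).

244283

gcd first: 559 = 1·437 + 122; 437 = 3·122 + 71; 122 = 1·71 + 51; 71 = 1·51 + 20; 51 = 2·20 + 11; 20 = 1·11 + 9; 11 = 1·9 + 2; 9 = 4·2 + 1; 2 = 2·1 + 0 → gcd = 1
lcm = 559·437/gcd = 244283/1 = 244283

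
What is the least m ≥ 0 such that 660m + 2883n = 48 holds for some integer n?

367

Reduce mod 2883: 660m ≡ 48 (mod 2883). With g = gcd(660, 2883) = 3 dividing 48, divide through: 220m ≡ 16 (mod 961).
Since gcd(220, 961) = 1, m ≡ 16·(220)⁻¹ ≡ 367 (mod 961). Smallest non-negative: 367.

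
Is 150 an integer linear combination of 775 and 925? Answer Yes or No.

Yes

By Bézout, 775x − 925y = 150 has integer solutions iff gcd(775, 925) | 150.
Euclid: 925 = 1·775 + 150; 775 = 5·150 + 25; 150 = 6·25 + 0. gcd = 25; 150 mod 25 = 0. Yes.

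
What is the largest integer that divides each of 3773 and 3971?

Euclid: 3971 = 1·3773 + 198; 3773 = 19·198 + 11; 198 = 18·11 + 0. Last nonzero remainder: 11.

11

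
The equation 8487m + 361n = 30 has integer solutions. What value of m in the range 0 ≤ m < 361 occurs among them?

Euclid: 8487 = 23·361 + 184; 361 = 1·184 + 177; 184 = 1·177 + 7; 177 = 25·7 + 2; 7 = 3·2 + 1; 2 = 2·1 + 0 → gcd = 1; 30 = 1·30.
Back-substitution yields 8487·(155) + 361·(-3644) = 1, so one solution is m = 155·30 = 4650, n = -3644·30 = -109320.
Solutions in m differ by 361/1 = 361; the one in [0, 361) is 4650 mod 361 = 318.

318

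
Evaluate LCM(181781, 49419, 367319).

39508464321

lcm(181781, 49419) = 181781·49419/gcd = 8983435239/289 = 31084551
lcm(31084551, 367319) = 31084551·367319/gcd = 11417946188769/289 = 39508464321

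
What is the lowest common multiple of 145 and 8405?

243745

gcd first: 8405 = 57·145 + 140; 145 = 1·140 + 5; 140 = 28·5 + 0 → gcd = 5
lcm = 145·8405/gcd = 1218725/5 = 243745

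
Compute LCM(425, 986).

24650

gcd first: 986 = 2·425 + 136; 425 = 3·136 + 17; 136 = 8·17 + 0 → gcd = 17
lcm = 425·986/gcd = 419050/17 = 24650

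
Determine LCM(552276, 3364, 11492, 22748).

552276 = 2² · 3² · 23² · 29; 3364 = 2² · 29²; 11492 = 2² · 13² · 17; 22748 = 2² · 11² · 47
lcm takes max exponent of each prime: 2² · 3² · 11² · 13² · 17 · 23² · 29² · 47 = 261681501371004

261681501371004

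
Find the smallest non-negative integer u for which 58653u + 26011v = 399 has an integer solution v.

1220

gcd(58653, 26011) = 19 (Euclid: 58653 = 2·26011 + 6631; 26011 = 3·6631 + 6118; 6631 = 1·6118 + 513; 6118 = 11·513 + 475; 513 = 1·475 + 38; 475 = 12·38 + 19; 38 = 2·19 + 0), and 19 | 399.
Extended Euclid: 58653·(-659) + 26011·(1486) = 19. Scale by 21: u₀ = -13839.
General solution u = u₀ + 1369t; reducing mod 1369 gives u = 1220 (and v = -2751).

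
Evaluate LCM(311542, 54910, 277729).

311542 = 2 · 7² · 11 · 17²; 54910 = 2 · 5 · 17² · 19; 277729 = 17² · 31²
lcm takes max exponent of each prime: 2 · 5 · 7² · 11 · 17² · 19 · 31² = 28442226890

28442226890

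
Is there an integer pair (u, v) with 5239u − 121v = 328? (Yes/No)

Yes

gcd(5239, 121): 5239 = 43·121 + 36; 121 = 3·36 + 13; 36 = 2·13 + 10; 13 = 1·10 + 3; 10 = 3·3 + 1; 3 = 3·1 + 0 → 1
1 divides 328, so a solution exists.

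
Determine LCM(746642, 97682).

215779538

746642 = 2 · 13² · 47²; 97682 = 2 · 13² · 17²
max exponents: 2 · 13² · 17² · 47² = 215779538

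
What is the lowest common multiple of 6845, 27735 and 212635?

873291945

6845 = 5 · 37²; 27735 = 3 · 5 · 43²; 212635 = 5 · 23 · 43²
lcm takes max exponent of each prime: 3 · 5 · 23 · 37² · 43² = 873291945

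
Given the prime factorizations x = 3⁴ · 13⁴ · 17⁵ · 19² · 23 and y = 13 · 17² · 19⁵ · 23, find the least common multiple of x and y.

max exponent per prime: 3⁴ · 13⁴ · 17⁵ · 19⁵ · 23 = 187067729789757378549

187067729789757378549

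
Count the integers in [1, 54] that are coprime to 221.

47

221 = 13·17. Inclusion–exclusion on these primes:
54 − ⌊54/13⌋ − ⌊54/17⌋ + ⌊54/221⌋ = 47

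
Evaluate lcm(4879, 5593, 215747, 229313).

415744469

4879 = 7 · 17 · 41; 5593 = 7 · 17 · 47; 215747 = 7³ · 17 · 37; 229313 = 7 · 17 · 41 · 47
lcm takes max exponent of each prime: 7³ · 17 · 37 · 41 · 47 = 415744469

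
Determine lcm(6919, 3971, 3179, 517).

6919 = 11 · 17 · 37; 3971 = 11 · 19²; 3179 = 11 · 17²; 517 = 11 · 47
lcm takes max exponent of each prime: 11 · 17² · 19² · 37 · 47 = 1995709441

1995709441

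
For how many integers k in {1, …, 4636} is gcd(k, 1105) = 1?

Prime factors of 1105: 5, 13, 17. Count integers ≤ 4636 divisible by none of them.
By inclusion–exclusion: 4636 − ⌊4636/5⌋ − ⌊4636/13⌋ − ⌊4636/17⌋ + ⌊4636/65⌋ + ⌊4636/85⌋ + ⌊4636/221⌋ − ⌊4636/1105⌋ = 3222.

3222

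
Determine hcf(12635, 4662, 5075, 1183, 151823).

12635 = 5 · 7 · 19²; 4662 = 2 · 3² · 7 · 37; 5075 = 5² · 7 · 29; 1183 = 7 · 13²; 151823 = 7 · 23² · 41
gcd takes min exponent of each prime: 7 = 7

7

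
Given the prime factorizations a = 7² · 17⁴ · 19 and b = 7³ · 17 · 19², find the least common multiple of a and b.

10341820783

max exponent per prime: 7³ · 17⁴ · 19² = 10341820783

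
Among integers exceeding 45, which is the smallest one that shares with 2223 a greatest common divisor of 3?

gcd(a, 2223) = 3 forces 3 | a; write a = 3s. Then gcd(3s, 3·741) = 3·gcd(s, 741), so need gcd(s, 741) = 1.
3s > 45 gives s ≥ 16. The least s ≥ 16 coprime to 741 is 16, so a = 3·16 = 48.

48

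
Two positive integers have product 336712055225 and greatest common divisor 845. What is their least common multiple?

Since gcd(m,n)·lcm(m,n) = mn, lcm = 336712055225/845 = 398475805.

398475805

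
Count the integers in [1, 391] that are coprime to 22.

178

22 = 2·11. Inclusion–exclusion on these primes:
391 − ⌊391/2⌋ − ⌊391/11⌋ + ⌊391/22⌋ = 178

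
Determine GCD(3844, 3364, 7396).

4

3844 = 2² · 31²; 3364 = 2² · 29²; 7396 = 2² · 43²
gcd takes min exponent of each prime: 2² = 4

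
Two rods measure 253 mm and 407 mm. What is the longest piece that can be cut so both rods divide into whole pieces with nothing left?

11

Euclid: 407 = 1·253 + 154; 253 = 1·154 + 99; 154 = 1·99 + 55; 99 = 1·55 + 44; 55 = 1·44 + 11; 44 = 4·11 + 0. Last nonzero remainder: 11.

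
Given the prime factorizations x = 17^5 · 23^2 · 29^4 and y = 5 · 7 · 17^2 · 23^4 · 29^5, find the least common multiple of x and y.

285242336229718518455

max exponent per prime: 5 · 7 · 17^5 · 23^4 · 29^5 = 285242336229718518455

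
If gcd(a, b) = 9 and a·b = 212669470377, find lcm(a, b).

23629941153

For any two positive integers, gcd × lcm equals their product. Hence lcm = 212669470377 / 9 = 23629941153.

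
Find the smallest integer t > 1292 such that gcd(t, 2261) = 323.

1615

Multiples of 323 above 1292: 323·5, 323·6, … . Need the cofactor coprime to 2261/323 = 7.
Checking s = 5, 6, … the first with gcd(s, 7) = 1 is s = 5, giving 1615.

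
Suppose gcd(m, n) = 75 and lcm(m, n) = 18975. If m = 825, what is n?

m·n = gcd·lcm = 75·18975 = 1423125, so n = 1423125/825 = 1725.

1725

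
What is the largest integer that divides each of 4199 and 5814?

4199 = 13 · 17 · 19
5814 = 2 · 3² · 17 · 19
Common: 17 · 19 = 323

323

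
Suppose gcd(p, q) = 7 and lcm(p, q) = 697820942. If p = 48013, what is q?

Using pq = gcd(p,q)·lcm(p,q) = 7·697820942 = 4884746594, we get q = 4884746594/48013 = 101738.

101738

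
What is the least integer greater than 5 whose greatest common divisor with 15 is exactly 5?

10

gcd(a, 15) = 5 forces 5 | a; write a = 5s. Then gcd(5s, 5·3) = 5·gcd(s, 3), so need gcd(s, 3) = 1.
5s > 5 gives s ≥ 2. The least s ≥ 2 coprime to 3 is 2, so a = 5·2 = 10.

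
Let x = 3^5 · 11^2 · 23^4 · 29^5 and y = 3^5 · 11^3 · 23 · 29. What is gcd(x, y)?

min exponent per shared prime: 3^5 · 11^2 · 23 · 29 = 19611801

19611801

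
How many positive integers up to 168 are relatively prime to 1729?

Prime factors of 1729: 7, 13, 19. Count integers ≤ 168 divisible by none of them.
By inclusion–exclusion: 168 − ⌊168/7⌋ − ⌊168/13⌋ − ⌊168/19⌋ + ⌊168/91⌋ + ⌊168/133⌋ + ⌊168/247⌋ − ⌊168/1729⌋ = 126.

126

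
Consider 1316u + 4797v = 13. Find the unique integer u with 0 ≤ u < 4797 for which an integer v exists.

Reduce mod 4797: 1316u ≡ 13 (mod 4797). With g = gcd(1316, 4797) = 1 dividing 13, divide through: 1316u ≡ 13 (mod 4797).
Since gcd(1316, 4797) = 1, u ≡ 13·(1316)⁻¹ ≡ 1469 (mod 4797). Smallest non-negative: 1469.

1469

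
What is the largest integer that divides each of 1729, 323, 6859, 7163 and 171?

19

gcd(1729, 323): 1729 = 5·323 + 114; 323 = 2·114 + 95; 114 = 1·95 + 19; 95 = 5·19 + 0 → 19
gcd(19, 6859): 6859 = 361·19 + 0 → 19
gcd(19, 7163): 7163 = 377·19 + 0 → 19
gcd(19, 171): 171 = 9·19 + 0 → 19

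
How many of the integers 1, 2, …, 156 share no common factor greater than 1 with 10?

10 = 2·5. Inclusion–exclusion on these primes:
156 − ⌊156/2⌋ − ⌊156/5⌋ + ⌊156/10⌋ = 62

62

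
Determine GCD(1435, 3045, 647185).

gcd(1435, 3045): 3045 = 2·1435 + 175; 1435 = 8·175 + 35; 175 = 5·35 + 0 → 35
gcd(35, 647185): 647185 = 18491·35 + 0 → 35

35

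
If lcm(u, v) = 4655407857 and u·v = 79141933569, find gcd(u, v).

17

From gcd × lcm = uv: gcd = 79141933569 / 4655407857 = 17.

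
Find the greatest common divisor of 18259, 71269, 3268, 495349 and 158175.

gcd(18259, 71269): 71269 = 3·18259 + 16492; 18259 = 1·16492 + 1767; 16492 = 9·1767 + 589; 1767 = 3·589 + 0 → 589
gcd(589, 3268): 3268 = 5·589 + 323; 589 = 1·323 + 266; 323 = 1·266 + 57; 266 = 4·57 + 38; 57 = 1·38 + 19; 38 = 2·19 + 0 → 19
gcd(19, 495349): 495349 = 26071·19 + 0 → 19
gcd(19, 158175): 158175 = 8325·19 + 0 → 19

19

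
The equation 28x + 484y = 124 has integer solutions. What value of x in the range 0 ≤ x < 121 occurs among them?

39

Reduce mod 484: 28x ≡ 124 (mod 484). With g = gcd(28, 484) = 4 dividing 124, divide through: 7x ≡ 31 (mod 121).
Since gcd(7, 121) = 1, x ≡ 31·(7)⁻¹ ≡ 39 (mod 121). Smallest non-negative: 39.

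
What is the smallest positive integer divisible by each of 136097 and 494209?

136097 = 13 · 19² · 29; 494209 = 19² · 37²
max exponents: 13 · 19² · 29 · 37² = 186316793

186316793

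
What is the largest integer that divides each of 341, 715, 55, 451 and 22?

11

gcd(341, 715): 715 = 2·341 + 33; 341 = 10·33 + 11; 33 = 3·11 + 0 → 11
gcd(11, 55): 55 = 5·11 + 0 → 11
gcd(11, 451): 451 = 41·11 + 0 → 11
gcd(11, 22): 22 = 2·11 + 0 → 11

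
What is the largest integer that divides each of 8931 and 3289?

13

8931 = 3 · 13 · 229
3289 = 11 · 13 · 23
Common: 13 = 13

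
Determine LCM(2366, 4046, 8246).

lcm(2366, 4046) = 2366·4046/gcd = 9572836/14 = 683774
lcm(683774, 8246) = 683774·8246/gcd = 5638400404/14 = 402742886

402742886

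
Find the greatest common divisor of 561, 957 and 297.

33

gcd(561, 957): 957 = 1·561 + 396; 561 = 1·396 + 165; 396 = 2·165 + 66; 165 = 2·66 + 33; 66 = 2·33 + 0 → 33
gcd(33, 297): 297 = 9·33 + 0 → 33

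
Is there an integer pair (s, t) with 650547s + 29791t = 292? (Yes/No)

Yes

By Bézout, 650547s + 29791t = 292 has integer solutions iff gcd(650547, 29791) | 292.
Euclid: 650547 = 21·29791 + 24936; 29791 = 1·24936 + 4855; 24936 = 5·4855 + 661; 4855 = 7·661 + 228; 661 = 2·228 + 205; 228 = 1·205 + 23; 205 = 8·23 + 21; 23 = 1·21 + 2; 21 = 10·2 + 1; 2 = 2·1 + 0. gcd = 1; 292 mod 1 = 0. Yes.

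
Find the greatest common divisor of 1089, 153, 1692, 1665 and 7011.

9

1089 = 3² · 11²; 153 = 3² · 17; 1692 = 2² · 3² · 47; 1665 = 3² · 5 · 37; 7011 = 3² · 19 · 41
gcd takes min exponent of each prime: 3² = 9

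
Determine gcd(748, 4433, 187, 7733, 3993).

11

gcd(748, 4433): 4433 = 5·748 + 693; 748 = 1·693 + 55; 693 = 12·55 + 33; 55 = 1·33 + 22; 33 = 1·22 + 11; 22 = 2·11 + 0 → 11
gcd(11, 187): 187 = 17·11 + 0 → 11
gcd(11, 7733): 7733 = 703·11 + 0 → 11
gcd(11, 3993): 3993 = 363·11 + 0 → 11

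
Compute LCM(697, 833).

34153

697 = 17 · 41; 833 = 7² · 17
max exponents: 7² · 17 · 41 = 34153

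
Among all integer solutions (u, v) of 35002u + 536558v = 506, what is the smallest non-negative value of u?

Reduce mod 536558: 35002u ≡ 506 (mod 536558). With g = gcd(35002, 536558) = 22 dividing 506, divide through: 1591u ≡ 23 (mod 24389).
Since gcd(1591, 24389) = 1, u ≡ 23·(1591)⁻¹ ≡ 12892 (mod 24389). Smallest non-negative: 12892.

12892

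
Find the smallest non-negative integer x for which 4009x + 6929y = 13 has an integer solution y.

3315

Reduce mod 6929: 4009x ≡ 13 (mod 6929). With g = gcd(4009, 6929) = 1 dividing 13, divide through: 4009x ≡ 13 (mod 6929).
Since gcd(4009, 6929) = 1, x ≡ 13·(4009)⁻¹ ≡ 3315 (mod 6929). Smallest non-negative: 3315.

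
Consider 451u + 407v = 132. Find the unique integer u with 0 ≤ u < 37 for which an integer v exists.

Euclid: 451 = 1·407 + 44; 407 = 9·44 + 11; 44 = 4·11 + 0 → gcd = 11; 132 = 11·12.
Back-substitution yields 451·(-9) + 407·(10) = 11, so one solution is u = -9·12 = -108, v = 10·12 = 120.
Solutions in u differ by 407/11 = 37; the one in [0, 37) is -108 mod 37 = 3.

3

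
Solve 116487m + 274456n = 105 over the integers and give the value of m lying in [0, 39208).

16759

gcd(116487, 274456) = 7 (Euclid: 274456 = 2·116487 + 41482; 116487 = 2·41482 + 33523; 41482 = 1·33523 + 7959; 33523 = 4·7959 + 1687; 7959 = 4·1687 + 1211; 1687 = 1·1211 + 476; 1211 = 2·476 + 259; 476 = 1·259 + 217; 259 = 1·217 + 42; 217 = 5·42 + 7; 42 = 6·7 + 0), and 7 | 105.
Extended Euclid: 116487·(6345) + 274456·(-2693) = 7. Scale by 15: m₀ = 95175.
General solution m = m₀ + 39208t; reducing mod 39208 gives m = 16759 (and n = -7113).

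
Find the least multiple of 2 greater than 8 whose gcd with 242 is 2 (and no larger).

242 = 2·121. Any t with gcd(t, 242) = 2 is a multiple of 2, say 2s, with s coprime to 121.
Need s > 8/2, so s ≥ 5. First s ≥ 5 with gcd(s, 121) = 1 is s = 5. Thus t = 2·5 = 10.

10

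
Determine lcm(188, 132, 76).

lcm(188, 132) = 188·132/gcd = 24816/4 = 6204
lcm(6204, 76) = 6204·76/gcd = 471504/4 = 117876

117876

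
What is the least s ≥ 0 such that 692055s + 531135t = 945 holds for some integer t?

505

gcd(692055, 531135) = 45 (Euclid: 692055 = 1·531135 + 160920; 531135 = 3·160920 + 48375; 160920 = 3·48375 + 15795; 48375 = 3·15795 + 990; 15795 = 15·990 + 945; 990 = 1·945 + 45; 945 = 21·45 + 0), and 45 | 945.
Extended Euclid: 692055·(-538) + 531135·(701) = 45. Scale by 21: s₀ = -11298.
General solution s = s₀ + 11803k; reducing mod 11803 gives s = 505 (and t = -658).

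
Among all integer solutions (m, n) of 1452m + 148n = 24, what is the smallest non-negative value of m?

Euclid: 1452 = 9·148 + 120; 148 = 1·120 + 28; 120 = 4·28 + 8; 28 = 3·8 + 4; 8 = 2·4 + 0 → gcd = 4; 24 = 4·6.
Back-substitution yields 1452·(-16) + 148·(157) = 4, so one solution is m = -16·6 = -96, n = 157·6 = 942.
Solutions in m differ by 148/4 = 37; the one in [0, 37) is -96 mod 37 = 15.

15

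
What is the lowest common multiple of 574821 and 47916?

3060347004

574821 = 3² · 13 · 17³; 47916 = 2² · 3² · 11³
max exponents: 2² · 3² · 11³ · 13 · 17³ = 3060347004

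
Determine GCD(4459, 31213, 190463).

637

4459 = 7³ · 13; 31213 = 7⁴ · 13; 190463 = 7² · 13² · 23
gcd takes min exponent of each prime: 7² · 13 = 637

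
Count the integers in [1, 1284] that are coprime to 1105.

1105 = 5·13·17. Inclusion–exclusion on these primes:
1284 − ⌊1284/5⌋ − ⌊1284/13⌋ − ⌊1284/17⌋ + ⌊1284/65⌋ + ⌊1284/85⌋ + ⌊1284/221⌋ − ⌊1284/1105⌋ = 893

893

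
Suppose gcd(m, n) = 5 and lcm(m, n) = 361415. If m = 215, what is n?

8405

Using mn = gcd(m,n)·lcm(m,n) = 5·361415 = 1807075, we get n = 1807075/215 = 8405.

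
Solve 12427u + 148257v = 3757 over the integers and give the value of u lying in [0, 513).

Reduce mod 148257: 12427u ≡ 3757 (mod 148257). With g = gcd(12427, 148257) = 289 dividing 3757, divide through: 43u ≡ 13 (mod 513).
Since gcd(43, 513) = 1, u ≡ 13·(43)⁻¹ ≡ 394 (mod 513). Smallest non-negative: 394.

394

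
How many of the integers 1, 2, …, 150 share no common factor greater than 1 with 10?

60

10 = 2·5. Inclusion–exclusion on these primes:
150 − ⌊150/2⌋ − ⌊150/5⌋ + ⌊150/10⌋ = 60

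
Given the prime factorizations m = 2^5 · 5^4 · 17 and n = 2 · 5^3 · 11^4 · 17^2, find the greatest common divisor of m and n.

min exponent per shared prime: 2 · 5^3 · 17 = 4250

4250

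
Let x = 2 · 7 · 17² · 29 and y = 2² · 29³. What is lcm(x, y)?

197355788

max exponent per prime: 2² · 7 · 17² · 29³ = 197355788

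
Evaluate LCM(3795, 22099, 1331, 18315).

3795 = 3 · 5 · 11 · 23; 22099 = 7² · 11 · 41; 1331 = 11³; 18315 = 3² · 5 · 11 · 37
lcm takes max exponent of each prime: 3² · 5 · 7² · 11³ · 23 · 37 · 41 = 102400025805

102400025805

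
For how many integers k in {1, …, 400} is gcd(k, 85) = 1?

85 = 5·17. Inclusion–exclusion on these primes:
400 − ⌊400/5⌋ − ⌊400/17⌋ + ⌊400/85⌋ = 301

301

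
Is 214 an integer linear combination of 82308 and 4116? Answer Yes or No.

By Bézout, 82308x − 4116y = 214 has integer solutions iff gcd(82308, 4116) | 214.
Euclid: 82308 = 19·4116 + 4104; 4116 = 1·4104 + 12; 4104 = 342·12 + 0. gcd = 12; 214 mod 12 = 10. No.

No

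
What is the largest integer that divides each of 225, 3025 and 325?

25

gcd(225, 3025): 3025 = 13·225 + 100; 225 = 2·100 + 25; 100 = 4·25 + 0 → 25
gcd(25, 325): 325 = 13·25 + 0 → 25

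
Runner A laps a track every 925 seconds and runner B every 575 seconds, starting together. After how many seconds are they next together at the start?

925 = 5² · 37; 575 = 5² · 23
max exponents: 5² · 23 · 37 = 21275

21275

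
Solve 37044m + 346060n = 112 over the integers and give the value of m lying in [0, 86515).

Euclid: 346060 = 9·37044 + 12664; 37044 = 2·12664 + 11716; 12664 = 1·11716 + 948; 11716 = 12·948 + 340; 948 = 2·340 + 268; 340 = 1·268 + 72; 268 = 3·72 + 52; 72 = 1·52 + 20; 52 = 2·20 + 12; 20 = 1·12 + 8; 12 = 1·8 + 4; 8 = 2·4 + 0 → gcd = 4; 112 = 4·28.
Back-substitution yields 37044·(-33584) + 346060·(3595) = 4, so one solution is m = -33584·28 = -940352, n = 3595·28 = 100660.
Solutions in m differ by 346060/4 = 86515; the one in [0, 86515) is -940352 mod 86515 = 11313.

11313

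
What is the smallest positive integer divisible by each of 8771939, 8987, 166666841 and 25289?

8771939 = 11 · 19² · 47²; 8987 = 11 · 19 · 43; 166666841 = 11 · 19³ · 47²; 25289 = 11³ · 19
lcm takes max exponent of each prime: 11³ · 19³ · 43 · 47² = 867167573723

867167573723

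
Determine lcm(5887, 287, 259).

lcm(5887, 287) = 5887·287/gcd = 1689569/7 = 241367
lcm(241367, 259) = 241367·259/gcd = 62514053/7 = 8930579

8930579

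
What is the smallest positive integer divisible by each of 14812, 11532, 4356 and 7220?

27979643524140

lcm(14812, 11532) = 14812·11532/gcd = 170811984/4 = 42702996
lcm(42702996, 4356) = 42702996·4356/gcd = 186014250576/12 = 15501187548
lcm(15501187548, 7220) = 15501187548·7220/gcd = 111918574096560/4 = 27979643524140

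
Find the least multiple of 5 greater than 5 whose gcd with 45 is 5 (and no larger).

10

45 = 5·9. Any x with gcd(x, 45) = 5 is a multiple of 5, say 5s, with s coprime to 9.
Need s > 5/5, so s ≥ 2. First s ≥ 2 with gcd(s, 9) = 1 is s = 2. Thus x = 5·2 = 10.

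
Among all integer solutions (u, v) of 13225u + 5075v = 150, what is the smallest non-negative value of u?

Euclid: 13225 = 2·5075 + 3075; 5075 = 1·3075 + 2000; 3075 = 1·2000 + 1075; 2000 = 1·1075 + 925; 1075 = 1·925 + 150; 925 = 6·150 + 25; 150 = 6·25 + 0 → gcd = 25; 150 = 25·6.
Back-substitution yields 13225·(-33) + 5075·(86) = 25, so one solution is u = -33·6 = -198, v = 86·6 = 516.
Solutions in u differ by 5075/25 = 203; the one in [0, 203) is -198 mod 203 = 5.

5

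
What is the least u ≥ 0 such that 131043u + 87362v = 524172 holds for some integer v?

0

Reduce mod 87362: 131043u ≡ 524172 (mod 87362). With g = gcd(131043, 87362) = 43681 dividing 524172, divide through: 3u ≡ 12 (mod 2).
Since gcd(3, 2) = 1, u ≡ 12·(3)⁻¹ ≡ 0 (mod 2). Smallest non-negative: 0.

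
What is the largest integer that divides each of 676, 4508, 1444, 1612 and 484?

4

gcd(676, 4508): 4508 = 6·676 + 452; 676 = 1·452 + 224; 452 = 2·224 + 4; 224 = 56·4 + 0 → 4
gcd(4, 1444): 1444 = 361·4 + 0 → 4
gcd(4, 1612): 1612 = 403·4 + 0 → 4
gcd(4, 484): 484 = 121·4 + 0 → 4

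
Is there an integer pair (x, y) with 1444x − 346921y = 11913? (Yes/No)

Yes

gcd(1444, 346921): 346921 = 240·1444 + 361; 1444 = 4·361 + 0 → 361
361 divides 11913, so a solution exists.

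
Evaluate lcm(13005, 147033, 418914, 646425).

28915046626050

13005 = 3² · 5 · 17²; 147033 = 3² · 17 · 31²; 418914 = 2 · 3² · 17 · 37²; 646425 = 3² · 5² · 13² · 17
lcm takes max exponent of each prime: 2 · 3² · 5² · 13² · 17² · 31² · 37² = 28915046626050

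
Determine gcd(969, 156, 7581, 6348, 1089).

3

gcd(969, 156): 969 = 6·156 + 33; 156 = 4·33 + 24; 33 = 1·24 + 9; 24 = 2·9 + 6; 9 = 1·6 + 3; 6 = 2·3 + 0 → 3
gcd(3, 7581): 7581 = 2527·3 + 0 → 3
gcd(3, 6348): 6348 = 2116·3 + 0 → 3
gcd(3, 1089): 1089 = 363·3 + 0 → 3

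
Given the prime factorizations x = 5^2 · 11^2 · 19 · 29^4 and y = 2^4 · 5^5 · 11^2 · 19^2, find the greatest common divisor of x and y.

57475

min exponent per shared prime: 5^2 · 11^2 · 19 = 57475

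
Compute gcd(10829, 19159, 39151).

833

10829 = 7² · 13 · 17; 19159 = 7² · 17 · 23; 39151 = 7² · 17 · 47
gcd takes min exponent of each prime: 7² · 17 = 833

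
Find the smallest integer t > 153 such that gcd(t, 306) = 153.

459

gcd(t, 306) = 153 forces 153 | t; write t = 153s. Then gcd(153s, 153·2) = 153·gcd(s, 2), so need gcd(s, 2) = 1.
153s > 153 gives s ≥ 2. The least s ≥ 2 coprime to 2 is 3, so t = 153·3 = 459.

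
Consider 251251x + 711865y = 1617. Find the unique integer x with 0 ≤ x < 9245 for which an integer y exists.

357

gcd(251251, 711865) = 77 (Euclid: 711865 = 2·251251 + 209363; 251251 = 1·209363 + 41888; 209363 = 4·41888 + 41811; 41888 = 1·41811 + 77; 41811 = 543·77 + 0), and 77 | 1617.
Extended Euclid: 251251·(17) + 711865·(-6) = 77. Scale by 21: x₀ = 357.
General solution x = x₀ + 9245t; reducing mod 9245 gives x = 357 (and y = -126).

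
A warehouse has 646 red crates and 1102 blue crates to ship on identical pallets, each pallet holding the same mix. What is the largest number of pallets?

Euclid: 1102 = 1·646 + 456; 646 = 1·456 + 190; 456 = 2·190 + 76; 190 = 2·76 + 38; 76 = 2·38 + 0. Last nonzero remainder: 38.

38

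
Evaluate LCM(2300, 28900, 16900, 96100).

lcm(2300, 28900) = 2300·28900/gcd = 66470000/100 = 664700
lcm(664700, 16900) = 664700·16900/gcd = 11233430000/100 = 112334300
lcm(112334300, 96100) = 112334300·96100/gcd = 10795326230000/100 = 107953262300

107953262300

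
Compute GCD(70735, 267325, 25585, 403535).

5

gcd(70735, 267325): 267325 = 3·70735 + 55120; 70735 = 1·55120 + 15615; 55120 = 3·15615 + 8275; 15615 = 1·8275 + 7340; 8275 = 1·7340 + 935; 7340 = 7·935 + 795; 935 = 1·795 + 140; 795 = 5·140 + 95; 140 = 1·95 + 45; 95 = 2·45 + 5; 45 = 9·5 + 0 → 5
gcd(5, 25585): 25585 = 5117·5 + 0 → 5
gcd(5, 403535): 403535 = 80707·5 + 0 → 5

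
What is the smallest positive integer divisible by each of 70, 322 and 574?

70 = 2 · 5 · 7; 322 = 2 · 7 · 23; 574 = 2 · 7 · 41
lcm takes max exponent of each prime: 2 · 5 · 7 · 23 · 41 = 66010

66010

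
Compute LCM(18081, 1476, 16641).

lcm(18081, 1476) = 18081·1476/gcd = 26687556/369 = 72324
lcm(72324, 16641) = 72324·16641/gcd = 1203543684/9 = 133727076

133727076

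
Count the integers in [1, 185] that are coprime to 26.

86

Prime factors of 26: 2, 13. Count integers ≤ 185 divisible by none of them.
By inclusion–exclusion: 185 − ⌊185/2⌋ − ⌊185/13⌋ + ⌊185/26⌋ = 86.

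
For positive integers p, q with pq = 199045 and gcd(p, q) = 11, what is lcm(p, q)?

18095

For any two positive integers, gcd × lcm equals their product. Hence lcm = 199045 / 11 = 18095.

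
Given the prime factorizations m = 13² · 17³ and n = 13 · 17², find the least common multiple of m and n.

max exponent per prime: 13² · 17³ = 830297

830297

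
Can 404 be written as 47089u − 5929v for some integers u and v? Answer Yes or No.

No

gcd(47089, 5929): 47089 = 7·5929 + 5586; 5929 = 1·5586 + 343; 5586 = 16·343 + 98; 343 = 3·98 + 49; 98 = 2·49 + 0 → 49
49 does not divide 404, so a solution does not exist.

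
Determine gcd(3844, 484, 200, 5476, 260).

3844 = 2² · 31²; 484 = 2² · 11²; 200 = 2³ · 5²; 5476 = 2² · 37²; 260 = 2² · 5 · 13
gcd takes min exponent of each prime: 2² = 4

4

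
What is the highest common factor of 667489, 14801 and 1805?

gcd(667489, 14801): 667489 = 45·14801 + 1444; 14801 = 10·1444 + 361; 1444 = 4·361 + 0 → 361
gcd(361, 1805): 1805 = 5·361 + 0 → 361

361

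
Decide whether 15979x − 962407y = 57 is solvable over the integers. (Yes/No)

By Bézout, 15979x − 962407y = 57 has integer solutions iff gcd(15979, 962407) | 57.
Euclid: 962407 = 60·15979 + 3667; 15979 = 4·3667 + 1311; 3667 = 2·1311 + 1045; 1311 = 1·1045 + 266; 1045 = 3·266 + 247; 266 = 1·247 + 19; 247 = 13·19 + 0. gcd = 19; 57 mod 19 = 0. Yes.

Yes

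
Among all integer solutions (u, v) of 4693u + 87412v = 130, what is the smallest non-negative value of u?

Euclid: 87412 = 18·4693 + 2938; 4693 = 1·2938 + 1755; 2938 = 1·1755 + 1183; 1755 = 1·1183 + 572; 1183 = 2·572 + 39; 572 = 14·39 + 26; 39 = 1·26 + 13; 26 = 2·13 + 0 → gcd = 13; 130 = 13·10.
Back-substitution yields 4693·(-2291) + 87412·(123) = 13, so one solution is u = -2291·10 = -22910, v = 123·10 = 1230.
Solutions in u differ by 87412/13 = 6724; the one in [0, 6724) is -22910 mod 6724 = 3986.

3986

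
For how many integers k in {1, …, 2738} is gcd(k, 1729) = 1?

2053

1729 = 7·13·19. Inclusion–exclusion on these primes:
2738 − ⌊2738/7⌋ − ⌊2738/13⌋ − ⌊2738/19⌋ + ⌊2738/91⌋ + ⌊2738/133⌋ + ⌊2738/247⌋ − ⌊2738/1729⌋ = 2053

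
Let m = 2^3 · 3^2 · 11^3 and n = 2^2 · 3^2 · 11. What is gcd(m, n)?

min exponent per shared prime: 2^2 · 3^2 · 11 = 396

396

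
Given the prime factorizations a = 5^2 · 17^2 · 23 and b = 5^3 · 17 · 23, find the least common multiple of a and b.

max exponent per prime: 5^3 · 17^2 · 23 = 830875

830875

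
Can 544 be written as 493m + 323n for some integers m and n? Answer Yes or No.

Yes

By Bézout, 493m + 323n = 544 has integer solutions iff gcd(493, 323) | 544.
Euclid: 493 = 1·323 + 170; 323 = 1·170 + 153; 170 = 1·153 + 17; 153 = 9·17 + 0. gcd = 17; 544 mod 17 = 0. Yes.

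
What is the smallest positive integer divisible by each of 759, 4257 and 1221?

3622707

759 = 3 · 11 · 23; 4257 = 3² · 11 · 43; 1221 = 3 · 11 · 37
lcm takes max exponent of each prime: 3² · 11 · 23 · 37 · 43 = 3622707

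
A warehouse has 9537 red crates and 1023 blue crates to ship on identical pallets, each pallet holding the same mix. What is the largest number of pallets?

Euclid: 9537 = 9·1023 + 330; 1023 = 3·330 + 33; 330 = 10·33 + 0. Last nonzero remainder: 33.

33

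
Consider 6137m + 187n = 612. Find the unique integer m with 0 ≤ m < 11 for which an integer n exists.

gcd(6137, 187) = 17 (Euclid: 6137 = 32·187 + 153; 187 = 1·153 + 34; 153 = 4·34 + 17; 34 = 2·17 + 0), and 17 | 612.
Extended Euclid: 6137·(5) + 187·(-164) = 17. Scale by 36: m₀ = 180.
General solution m = m₀ + 11t; reducing mod 11 gives m = 4 (and n = -128).

4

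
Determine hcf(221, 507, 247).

gcd(221, 507): 507 = 2·221 + 65; 221 = 3·65 + 26; 65 = 2·26 + 13; 26 = 2·13 + 0 → 13
gcd(13, 247): 247 = 19·13 + 0 → 13

13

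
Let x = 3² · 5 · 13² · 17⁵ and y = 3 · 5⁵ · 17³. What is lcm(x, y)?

6748757803125

max exponent per prime: 3² · 5⁵ · 13² · 17⁵ = 6748757803125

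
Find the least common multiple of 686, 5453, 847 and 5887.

54380467834

686 = 2 · 7³; 5453 = 7 · 19 · 41; 847 = 7 · 11²; 5887 = 7 · 29²
lcm takes max exponent of each prime: 2 · 7³ · 11² · 19 · 29² · 41 = 54380467834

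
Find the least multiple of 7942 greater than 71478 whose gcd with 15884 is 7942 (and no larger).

87362

Multiples of 7942 above 71478: 7942·10, 7942·11, … . Need the cofactor coprime to 15884/7942 = 2.
Checking s = 10, 11, … the first with gcd(s, 2) = 1 is s = 11, giving 87362.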